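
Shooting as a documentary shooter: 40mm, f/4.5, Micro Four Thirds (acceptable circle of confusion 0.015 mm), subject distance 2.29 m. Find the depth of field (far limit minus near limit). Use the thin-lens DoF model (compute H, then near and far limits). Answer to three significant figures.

Hyperfocal distance H = f²/(N·c) + f = 40²/(4.5 × 0.015) + 40 = 1600/0.0675 + 40 ≈ 23743.7 mm ≈ 23.74 m.
Near limit Dn = s·(H − f)/(H + s − 2f) = 2290 × (23743.7 − 40) / (23743.7 + 2290 − 2 × 40) = 2290 × 23703.7 / 25953.7 ≈ 2091.47 mm.
Far limit Df = s·(H − f)/(H − s) = 2290 × (23743.7 − 40) / (23743.7 − 2290) = 2290 × 23703.7 / 21453.7 ≈ 2530.17 mm.
Depth of field = Df − Dn = 2530.17 − 2091.47 ≈ 438.70 mm.

439 mm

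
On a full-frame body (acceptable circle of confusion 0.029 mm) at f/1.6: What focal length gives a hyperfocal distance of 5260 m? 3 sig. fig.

From H = f²/(N·c) + f, with f ≪ H: f ≈ √(H·N·c) = √(5260000 × 1.6 × 0.029) = √244064 ≈ 494.0 mm.
The +f correction barely moves this — solving exactly, f² + N·c·f − N·c·H = 0 ⇒ f = (−N·c + √((N·c)² + 4·N·c·H))/2 = (−0.0464 + √976256)/2 ≈ 494.01 mm, so f ≈ 494 mm.

494 mm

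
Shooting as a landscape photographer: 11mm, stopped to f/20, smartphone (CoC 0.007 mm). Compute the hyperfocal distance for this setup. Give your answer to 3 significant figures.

0.875 m

Hyperfocal distance H = f²/(N·c) + f = 11²/(20 × 0.007) + 11 = 121/0.14 + 11 ≈ 875.3 mm ≈ 0.875 m.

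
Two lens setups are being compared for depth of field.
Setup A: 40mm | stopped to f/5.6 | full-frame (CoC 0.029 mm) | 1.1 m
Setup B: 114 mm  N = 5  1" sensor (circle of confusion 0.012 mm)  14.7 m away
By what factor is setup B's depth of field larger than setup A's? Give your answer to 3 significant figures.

8.31

Setup A: H = 40²/(5.6×0.029) + 40 ≈ 9892.2 mm; DoF = Df − Dn = 1232.62 − 993.15 ≈ 239.47 mm.
Setup B: H = 114²/(5×0.012) + 114 ≈ 216714.0 mm; DoF = Df − Dn = 15761.4 − 13772.5 ≈ 1988.9 mm.
Ratio = 1988.9 / 239.47 ≈ 8.31.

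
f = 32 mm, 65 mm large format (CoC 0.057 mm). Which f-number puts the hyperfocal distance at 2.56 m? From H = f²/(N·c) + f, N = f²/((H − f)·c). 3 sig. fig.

f/7.11

Rearrange H = f²/(N·c) + f for N: N = f² / ((H − f)·c).
N = 32² / ((2560 − 32) × 0.057) = 1024 / 144.1 ≈ 7.11.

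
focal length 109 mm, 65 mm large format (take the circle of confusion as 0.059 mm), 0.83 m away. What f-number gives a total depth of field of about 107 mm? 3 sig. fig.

Write h = H − f = f²/(N·c). The thin-lens limits are Dn = s·h/(h + (s−f)) and Df = s·h/(h − (s−f)), so DoF = Df − Dn = 2·s·(s−f)·h / (h² − (s−f)²).
That is a quadratic in h: DoF·h² − 2·s·(s−f)·h − DoF·(s−f)² = 0 ⇒ h = (s−f)·(s + √(s² + DoF²)) / DoF = 721 × (830 + √(830² + 107²)) / 107 = 721 × (830 + 836.869) / 107 ≈ 11232 mm.
Then N = f²/(c·h) = 109² / (0.059 × 11232) = 11881 / 662.68 ≈ 17.9.

f/17.9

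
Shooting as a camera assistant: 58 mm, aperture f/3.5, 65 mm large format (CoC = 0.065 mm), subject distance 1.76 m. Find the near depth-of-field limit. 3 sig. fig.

1.58 m

Hyperfocal distance H = f²/(N·c) + f = 58²/(3.5 × 0.065) + 58 = 3364/0.2275 + 58 ≈ 14844.8 mm ≈ 14.84 m.
Near limit Dn = s·(H − f)/(H + s − 2f) = 1760 × (14844.8 − 58) / (14844.8 + 1760 − 2 × 58) = 1760 × 14786.8 / 16488.8 ≈ 1578.3 mm ≈ 1.58 m.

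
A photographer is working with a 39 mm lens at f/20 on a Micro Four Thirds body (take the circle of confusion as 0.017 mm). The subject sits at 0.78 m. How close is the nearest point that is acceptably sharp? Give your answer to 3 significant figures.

Hyperfocal distance H = f²/(N·c) + f = 39²/(20 × 0.017) + 39 = 1521/0.34 + 39 ≈ 4512.5 mm ≈ 4.513 m.
Near limit Dn = s·(H − f)/(H + s − 2f) = 780 × (4512.5 − 39) / (4512.5 + 780 − 2 × 39) = 780 × 4473.5 / 5214.5 ≈ 669.16 mm ≈ 0.669 m.

0.669 m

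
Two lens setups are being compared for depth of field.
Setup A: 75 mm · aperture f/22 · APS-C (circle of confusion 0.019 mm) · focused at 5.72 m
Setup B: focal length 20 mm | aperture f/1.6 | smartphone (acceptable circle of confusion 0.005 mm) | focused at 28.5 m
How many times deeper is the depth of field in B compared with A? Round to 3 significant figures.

Setup A: H = 75²/(22×0.019) + 75 ≈ 13531.9 mm; DoF = Df − Dn = 9853.3 − 4029.6 ≈ 5823.7 mm.
Setup B: H = 20²/(1.6×0.005) + 20 ≈ 50020.0 mm; DoF = Df − Dn = 66217 − 18157 ≈ 48060 mm.
Ratio = 48060 / 5823.7 ≈ 8.25.

8.25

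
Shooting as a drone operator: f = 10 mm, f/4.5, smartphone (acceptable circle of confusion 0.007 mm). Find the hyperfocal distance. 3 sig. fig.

3.18 m

Hyperfocal distance H = f²/(N·c) + f = 10²/(4.5 × 0.007) + 10 = 100/0.0315 + 10 ≈ 3184.6 mm ≈ 3.18 m.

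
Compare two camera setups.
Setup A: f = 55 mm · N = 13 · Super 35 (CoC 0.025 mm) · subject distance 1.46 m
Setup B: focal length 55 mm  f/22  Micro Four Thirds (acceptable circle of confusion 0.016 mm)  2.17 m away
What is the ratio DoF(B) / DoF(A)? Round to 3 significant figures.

2.52

Setup A: H = 55²/(13×0.025) + 55 ≈ 9362.7 mm; DoF = Df − Dn = 1719.57 − 1268.52 ≈ 451.05 mm.
Setup B: H = 55²/(22×0.016) + 55 ≈ 8648.8 mm; DoF = Df − Dn = 2878.4 − 1741.4 ≈ 1137.0 mm.
Ratio = 1137.0 / 451.05 ≈ 2.52.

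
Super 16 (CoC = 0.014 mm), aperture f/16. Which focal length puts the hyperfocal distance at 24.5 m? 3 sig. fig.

74.0 mm

From H = f²/(N·c) + f, with f ≪ H: f ≈ √(H·N·c) = √(24500 × 16 × 0.014) = √5488.0 ≈ 74.08 mm.
Exact: f² + N·c·f − N·c·H = 0 ⇒ f = (−N·c + √((N·c)² + 4·N·c·H))/2 = (−0.224 + √21952)/2 ≈ 73.969 mm ≈ 74.0 mm.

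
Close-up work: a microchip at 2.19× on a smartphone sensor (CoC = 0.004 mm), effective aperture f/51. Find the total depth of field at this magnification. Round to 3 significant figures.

0.0851 mm

At magnification m, DoF ≈ 2·N_eff·c/m² = 2 × 51 × 0.004 / 2.19² = 0.408 / 4.796 ≈ 0.0851 mm.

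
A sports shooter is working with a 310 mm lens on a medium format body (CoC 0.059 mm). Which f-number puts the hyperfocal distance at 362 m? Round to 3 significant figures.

f/4.50

Rearrange H = f²/(N·c) + f for N: N = f² / ((H − f)·c).
N = 310² / ((362000 − 310) × 0.059) = 96100 / 21340 ≈ 4.50.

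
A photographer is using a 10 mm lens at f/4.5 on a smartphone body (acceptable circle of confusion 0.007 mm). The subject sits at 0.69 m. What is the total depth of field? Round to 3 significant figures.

310 mm

Hyperfocal distance H = f²/(N·c) + f = 10²/(4.5 × 0.007) + 10 = 100/0.0315 + 10 ≈ 3184.6 mm ≈ 3.185 m.
Near limit Dn = s·(H − f)/(H + s − 2f) = 690 × (3184.6 − 10) / (3184.6 + 690 − 2 × 10) = 690 × 3174.6 / 3854.6 ≈ 568.28 mm.
Far limit Df = s·(H − f)/(H − s) = 690 × (3184.6 − 10) / (3184.6 − 690) = 690 × 3174.6 / 2494.6 ≈ 878.09 mm.
Depth of field = Df − Dn = 878.09 − 568.28 ≈ 309.81 mm.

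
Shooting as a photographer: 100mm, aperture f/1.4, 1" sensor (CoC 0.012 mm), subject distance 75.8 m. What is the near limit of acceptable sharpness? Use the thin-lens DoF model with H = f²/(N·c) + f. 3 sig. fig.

Hyperfocal distance H = f²/(N·c) + f = 100²/(1.4 × 0.012) + 100 = 10000/0.0168 + 100 ≈ 595338.1 mm ≈ 595.3 m.
Near limit Dn = s·(H − f)/(H + s − 2f) = 75800 × (595338.1 − 100) / (595338.1 + 75800 − 2 × 100) = 75800 × 595238.1 / 670938.1 ≈ 67248 mm ≈ 67.2 m.

67.2 m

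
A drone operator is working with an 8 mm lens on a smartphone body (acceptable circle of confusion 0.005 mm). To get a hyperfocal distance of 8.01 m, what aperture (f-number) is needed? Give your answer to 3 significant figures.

f/1.60

Rearrange H = f²/(N·c) + f for N: N = f² / ((H − f)·c).
N = 8² / ((8010 − 8) × 0.005) = 64 / 40.01 ≈ 1.60.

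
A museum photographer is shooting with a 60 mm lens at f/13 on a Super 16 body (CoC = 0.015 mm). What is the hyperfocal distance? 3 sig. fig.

18.5 m

Hyperfocal distance H = f²/(N·c) + f = 60²/(13 × 0.015) + 60 = 3600/0.195 + 60 ≈ 18521.5 mm ≈ 18.5 m.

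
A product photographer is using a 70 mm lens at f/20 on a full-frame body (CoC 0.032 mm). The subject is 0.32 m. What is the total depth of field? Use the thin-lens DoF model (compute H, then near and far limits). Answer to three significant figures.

Hyperfocal distance H = f²/(N·c) + f = 70²/(20 × 0.032) + 70 = 4900/0.64 + 70 ≈ 7726.2 mm ≈ 7.726 m.
Near limit Dn = s·(H − f)/(H + s − 2f) = 320 × (7726.2 − 70) / (7726.2 + 320 − 2 × 70) = 320 × 7656.2 / 7906.2 ≈ 309.881 mm.
Far limit Df = s·(H − f)/(H − s) = 320 × (7726.2 − 70) / (7726.2 − 320) = 320 × 7656.2 / 7406.2 ≈ 330.802 mm.
Depth of field = Df − Dn = 330.802 − 309.881 ≈ 20.921 mm.

20.9 mm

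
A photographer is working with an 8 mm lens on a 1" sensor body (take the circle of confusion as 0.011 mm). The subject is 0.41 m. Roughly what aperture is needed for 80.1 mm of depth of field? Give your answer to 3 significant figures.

Write h = H − f = f²/(N·c). The thin-lens limits are Dn = s·h/(h + (s−f)) and Df = s·h/(h − (s−f)), so DoF = Df − Dn = 2·s·(s−f)·h / (h² − (s−f)²).
That is a quadratic in h: DoF·h² − 2·s·(s−f)·h − DoF·(s−f)² = 0 ⇒ h = (s−f)·(s + √(s² + DoF²)) / DoF = 402 × (410 + √(410² + 80.1²)) / 80.1 = 402 × (410 + 417.751) / 80.1 ≈ 4154.3 mm.
Then N = f²/(c·h) = 8² / (0.011 × 4154.3) = 64 / 45.697 ≈ 1.40.

f/1.40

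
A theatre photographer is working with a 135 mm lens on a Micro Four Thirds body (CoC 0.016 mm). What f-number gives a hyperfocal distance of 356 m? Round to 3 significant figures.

Rearrange H = f²/(N·c) + f for N: N = f² / ((H − f)·c).
N = 135² / ((356000 − 135) × 0.016) = 18225 / 5694 ≈ 3.20.

f/3.20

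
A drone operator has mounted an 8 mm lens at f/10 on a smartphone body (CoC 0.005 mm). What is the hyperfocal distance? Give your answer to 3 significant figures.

1.29 m

Hyperfocal distance H = f²/(N·c) + f = 8²/(10 × 0.005) + 8 = 64/0.05 + 8 ≈ 1288.0 mm ≈ 1.29 m.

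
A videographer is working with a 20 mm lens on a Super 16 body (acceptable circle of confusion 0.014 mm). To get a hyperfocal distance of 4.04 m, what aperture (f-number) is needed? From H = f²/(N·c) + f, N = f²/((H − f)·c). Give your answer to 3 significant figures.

Rearrange H = f²/(N·c) + f for N: N = f² / ((H − f)·c).
N = 20² / ((4040 − 20) × 0.014) = 400 / 56.28 ≈ 7.11.

f/7.11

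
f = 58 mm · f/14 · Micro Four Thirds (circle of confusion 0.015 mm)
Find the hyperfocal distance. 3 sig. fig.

Hyperfocal distance H = f²/(N·c) + f = 58²/(14 × 0.015) + 58 = 3364/0.21 + 58 ≈ 16077.0 mm ≈ 16.1 m.

16.1 m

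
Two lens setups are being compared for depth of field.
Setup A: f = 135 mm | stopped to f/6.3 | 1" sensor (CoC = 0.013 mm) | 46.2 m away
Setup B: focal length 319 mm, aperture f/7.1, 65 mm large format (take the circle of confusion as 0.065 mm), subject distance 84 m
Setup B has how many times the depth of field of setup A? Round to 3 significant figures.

3.73

Setup A: H = 135²/(6.3×0.013) + 135 ≈ 222662.5 mm; DoF = Df − Dn = 58260 − 38276 ≈ 19984 mm.
Setup B: H = 319²/(7.1×0.065) + 319 ≈ 220819.5 mm; DoF = Df − Dn = 135376 − 60891 ≈ 74485 mm.
Ratio = 74485 / 19984 ≈ 3.73.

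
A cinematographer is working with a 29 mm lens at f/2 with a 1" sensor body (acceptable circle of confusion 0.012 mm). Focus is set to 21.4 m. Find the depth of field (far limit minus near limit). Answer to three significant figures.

41.6 m

Hyperfocal distance H = f²/(N·c) + f = 29²/(2 × 0.012) + 29 = 841/0.024 + 29 ≈ 35070.7 mm ≈ 35.07 m.
Near limit Dn = s·(H − f)/(H + s − 2f) = 21400 × (35070.7 − 29) / (35070.7 + 21400 − 2 × 29) = 21400 × 35041.7 / 56412.7 ≈ 13293 mm.
Far limit Df = s·(H − f)/(H − s) = 21400 × (35070.7 − 29) / (35070.7 − 21400) = 21400 × 35041.7 / 13670.7 ≈ 54854 mm.
Depth of field = Df − Dn = 54854 − 13293 ≈ 41561 mm ≈ 41.6 m.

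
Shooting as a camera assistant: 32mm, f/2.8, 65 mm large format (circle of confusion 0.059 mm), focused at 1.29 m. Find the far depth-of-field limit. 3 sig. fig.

1.62 m

Hyperfocal distance H = f²/(N·c) + f = 32²/(2.8 × 0.059) + 32 = 1024/0.1652 + 32 ≈ 6230.5 mm ≈ 6.231 m.
Far limit Df = s·(H − f)/(H − s) = 1290 × (6230.5 − 32) / (6230.5 − 1290) = 1290 × 6198.5 / 4940.5 ≈ 1618.5 mm ≈ 1.62 m.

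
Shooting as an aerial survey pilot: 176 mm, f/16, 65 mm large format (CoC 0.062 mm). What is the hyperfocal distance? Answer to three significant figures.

Hyperfocal distance H = f²/(N·c) + f = 176²/(16 × 0.062) + 176 = 30976/0.992 + 176 ≈ 31401.8 mm ≈ 31.4 m.

31.4 m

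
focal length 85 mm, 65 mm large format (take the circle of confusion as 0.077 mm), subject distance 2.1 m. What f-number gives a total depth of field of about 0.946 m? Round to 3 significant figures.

f/10

Write h = H − f = f²/(N·c). The thin-lens limits are Dn = s·h/(h + (s−f)) and Df = s·h/(h − (s−f)), so DoF = Df − Dn = 2·s·(s−f)·h / (h² − (s−f)²).
That is a quadratic in h: DoF·h² − 2·s·(s−f)·h − DoF·(s−f)² = 0 ⇒ h = (s−f)·(s + √(s² + DoF²)) / DoF = 2015 × (2100 + √(2100² + 946²)) / 946 = 2015 × (2100 + 2303.24) / 946 ≈ 9379.0 mm.
Then N = f²/(c·h) = 85² / (0.077 × 9379.0) = 7225 / 722.18 ≈ 10.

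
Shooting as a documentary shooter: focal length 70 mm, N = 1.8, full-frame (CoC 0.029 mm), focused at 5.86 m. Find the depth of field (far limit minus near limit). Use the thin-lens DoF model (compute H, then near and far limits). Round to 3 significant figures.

0.726 m

Hyperfocal distance H = f²/(N·c) + f = 70²/(1.8 × 0.029) + 70 = 4900/0.0522 + 70 ≈ 93939.7 mm ≈ 93.94 m.
Near limit Dn = s·(H − f)/(H + s − 2f) = 5860 × (93939.7 − 70) / (93939.7 + 5860 − 2 × 70) = 5860 × 93869.7 / 99659.7 ≈ 5519.55 mm.
Far limit Df = s·(H − f)/(H − s) = 5860 × (93939.7 − 70) / (93939.7 − 5860) = 5860 × 93869.7 / 88079.7 ≈ 6245.21 mm.
Depth of field = Df − Dn = 6245.21 − 5519.55 ≈ 725.66 mm ≈ 0.726 m.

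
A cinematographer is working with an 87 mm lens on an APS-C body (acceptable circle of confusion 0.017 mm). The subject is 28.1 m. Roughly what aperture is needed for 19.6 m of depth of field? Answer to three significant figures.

Write h = H − f = f²/(N·c). The thin-lens limits are Dn = s·h/(h + (s−f)) and Df = s·h/(h − (s−f)), so DoF = Df − Dn = 2·s·(s−f)·h / (h² − (s−f)²).
That is a quadratic in h: DoF·h² − 2·s·(s−f)·h − DoF·(s−f)² = 0 ⇒ h = (s−f)·(s + √(s² + DoF²)) / DoF = 28013 × (28100 + √(28100² + 19600²)) / 19600 = 28013 × (28100 + 34260.3) / 19600 ≈ 89128 mm.
Then N = f²/(c·h) = 87² / (0.017 × 89128) = 7569 / 1515.2 ≈ 5.

f/5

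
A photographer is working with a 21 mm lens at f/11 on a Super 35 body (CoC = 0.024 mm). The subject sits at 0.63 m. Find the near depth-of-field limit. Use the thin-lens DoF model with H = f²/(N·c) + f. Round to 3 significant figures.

462 mm

Hyperfocal distance H = f²/(N·c) + f = 21²/(11 × 0.024) + 21 = 441/0.264 + 21 ≈ 1691.5 mm ≈ 1.691 m.
Near limit Dn = s·(H − f)/(H + s − 2f) = 630 × (1691.5 − 21) / (1691.5 + 630 − 2 × 21) = 630 × 1670.5 / 2279.5 ≈ 461.68 mm.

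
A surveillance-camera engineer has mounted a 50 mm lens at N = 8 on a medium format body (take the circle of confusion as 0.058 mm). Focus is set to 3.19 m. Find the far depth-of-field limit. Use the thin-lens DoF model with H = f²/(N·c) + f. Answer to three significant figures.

7.65 m

Hyperfocal distance H = f²/(N·c) + f = 50²/(8 × 0.058) + 50 = 2500/0.464 + 50 ≈ 5437.9 mm ≈ 5.438 m.
Far limit Df = s·(H − f)/(H − s) = 3190 × (5437.9 − 50) / (5437.9 − 3190) = 3190 × 5387.9 / 2247.9 ≈ 7645.9 mm ≈ 7.65 m.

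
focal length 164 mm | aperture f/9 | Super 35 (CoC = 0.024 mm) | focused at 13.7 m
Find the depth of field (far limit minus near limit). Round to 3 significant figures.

3.01 m

Hyperfocal distance H = f²/(N·c) + f = 164²/(9 × 0.024) + 164 = 26896/0.216 + 164 ≈ 124682.5 mm ≈ 124.7 m.
Near limit Dn = s·(H − f)/(H + s − 2f) = 13700 × (124682.5 − 164) / (124682.5 + 13700 − 2 × 164) = 13700 × 124518.5 / 138054.5 ≈ 12356.7 mm.
Far limit Df = s·(H − f)/(H − s) = 13700 × (124682.5 − 164) / (124682.5 − 13700) = 13700 × 124518.5 / 110982.5 ≈ 15370.9 mm.
Depth of field = Df − Dn = 15370.9 − 12356.7 ≈ 3014.2 mm ≈ 3.01 m.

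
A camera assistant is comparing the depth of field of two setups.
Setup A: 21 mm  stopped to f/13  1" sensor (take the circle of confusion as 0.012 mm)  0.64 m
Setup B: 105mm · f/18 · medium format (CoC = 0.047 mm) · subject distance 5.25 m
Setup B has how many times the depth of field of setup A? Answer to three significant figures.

Setup A: H = 21²/(13×0.012) + 21 ≈ 2847.9 mm; DoF = Df − Dn = 819.43 − 525.04 ≈ 294.39 mm.
Setup B: H = 105²/(18×0.047) + 105 ≈ 13136.9 mm; DoF = Df − Dn = 8674.8 − 3764.0 ≈ 4910.8 mm.
Ratio = 4910.8 / 294.39 ≈ 16.7.

16.7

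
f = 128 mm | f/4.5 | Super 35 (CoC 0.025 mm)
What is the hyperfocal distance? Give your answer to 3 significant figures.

Hyperfocal distance H = f²/(N·c) + f = 128²/(4.5 × 0.025) + 128 = 16384/0.1125 + 128 ≈ 145763.6 mm ≈ 146 m.

146 m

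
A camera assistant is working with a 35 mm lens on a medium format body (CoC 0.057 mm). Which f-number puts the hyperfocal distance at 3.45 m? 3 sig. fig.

Rearrange H = f²/(N·c) + f for N: N = f² / ((H − f)·c).
N = 35² / ((3450 − 35) × 0.057) = 1225 / 194.7 ≈ 6.29.

f/6.29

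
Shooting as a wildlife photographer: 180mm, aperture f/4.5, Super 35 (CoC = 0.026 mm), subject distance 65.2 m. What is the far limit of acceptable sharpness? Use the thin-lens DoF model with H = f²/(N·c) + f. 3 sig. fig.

85.2 m

Hyperfocal distance H = f²/(N·c) + f = 180²/(4.5 × 0.026) + 180 = 32400/0.117 + 180 ≈ 277103.1 mm ≈ 277.1 m.
Far limit Df = s·(H − f)/(H − s) = 65200 × (277103.1 − 180) / (277103.1 − 65200) = 65200 × 276923.1 / 211903.1 ≈ 85206 mm ≈ 85.2 m.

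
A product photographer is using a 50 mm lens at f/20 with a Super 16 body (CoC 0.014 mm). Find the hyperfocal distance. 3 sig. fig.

8.98 m

Hyperfocal distance H = f²/(N·c) + f = 50²/(20 × 0.014) + 50 = 2500/0.28 + 50 ≈ 8978.6 mm ≈ 8.98 m.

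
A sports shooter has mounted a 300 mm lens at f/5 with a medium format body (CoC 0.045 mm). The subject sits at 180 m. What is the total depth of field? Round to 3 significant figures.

203 m

Hyperfocal distance H = f²/(N·c) + f = 300²/(5 × 0.045) + 300 = 90000/0.225 + 300 ≈ 400300.0 mm ≈ 400.3 m.
Near limit Dn = s·(H − f)/(H + s − 2f) = 180000 × (400300.0 − 300) / (400300.0 + 180000 − 2 × 300) = 180000 × 400000.0 / 579700.0 ≈ 124202 mm.
Far limit Df = s·(H − f)/(H − s) = 180000 × (400300.0 − 300) / (400300.0 − 180000) = 180000 × 400000.0 / 220300.0 ≈ 326827 mm.
Depth of field = Df − Dn = 326827 − 124202 ≈ 202625 mm ≈ 203 m.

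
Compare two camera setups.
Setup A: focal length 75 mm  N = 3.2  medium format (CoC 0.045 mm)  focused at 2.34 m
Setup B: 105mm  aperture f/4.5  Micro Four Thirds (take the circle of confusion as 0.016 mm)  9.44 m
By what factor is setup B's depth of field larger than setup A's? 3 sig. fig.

4.24

Setup A: H = 75²/(3.2×0.045) + 75 ≈ 39137.5 mm; DoF = Df − Dn = 2484.03 − 2211.75 ≈ 272.28 mm.
Setup B: H = 105²/(4.5×0.016) + 105 ≈ 153230.0 mm; DoF = Df − Dn = 10052.9 − 8897.6 ≈ 1155.3 mm.
Ratio = 1155.3 / 272.28 ≈ 4.24.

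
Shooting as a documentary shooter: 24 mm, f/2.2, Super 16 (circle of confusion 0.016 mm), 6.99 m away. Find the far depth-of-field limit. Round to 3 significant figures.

Hyperfocal distance H = f²/(N·c) + f = 24²/(2.2 × 0.016) + 24 = 576/0.0352 + 24 ≈ 16387.6 mm ≈ 16.39 m.
Far limit Df = s·(H − f)/(H − s) = 6990 × (16387.6 − 24) / (16387.6 − 6990) = 6990 × 16363.6 / 9397.6 ≈ 12171 mm ≈ 12.2 m.

12.2 m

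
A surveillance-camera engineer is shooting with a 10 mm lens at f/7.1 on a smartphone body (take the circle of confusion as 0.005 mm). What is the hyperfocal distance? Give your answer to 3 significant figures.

Hyperfocal distance H = f²/(N·c) + f = 10²/(7.1 × 0.005) + 10 = 100/0.0355 + 10 ≈ 2826.9 mm ≈ 2.83 m.

2.83 m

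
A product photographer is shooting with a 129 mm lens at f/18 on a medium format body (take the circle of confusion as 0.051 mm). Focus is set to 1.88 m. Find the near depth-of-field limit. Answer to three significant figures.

Hyperfocal distance H = f²/(N·c) + f = 129²/(18 × 0.051) + 129 = 16641/0.918 + 129 ≈ 18256.5 mm ≈ 18.26 m.
Near limit Dn = s·(H − f)/(H + s − 2f) = 1880 × (18256.5 − 129) / (18256.5 + 1880 − 2 × 129) = 1880 × 18127.5 / 19878.5 ≈ 1714.4 mm ≈ 1.71 m.

1.71 m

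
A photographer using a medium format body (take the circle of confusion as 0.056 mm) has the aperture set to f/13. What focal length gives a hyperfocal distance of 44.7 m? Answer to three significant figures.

From H = f²/(N·c) + f, with f ≪ H: f ≈ √(H·N·c) = √(44700 × 13 × 0.056) = √32542 ≈ 180.4 mm.
The +f correction barely moves this — solving exactly, f² + N·c·f − N·c·H = 0 ⇒ f = (−N·c + √((N·c)² + 4·N·c·H))/2 = (−0.728 + √130167)/2 ≈ 180.03 mm, so f ≈ 180 mm.

180 mm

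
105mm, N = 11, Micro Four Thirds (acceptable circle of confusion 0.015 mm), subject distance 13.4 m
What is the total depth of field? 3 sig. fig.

5.55 m

Hyperfocal distance H = f²/(N·c) + f = 105²/(11 × 0.015) + 105 = 11025/0.165 + 105 ≈ 66923.2 mm ≈ 66.92 m.
Near limit Dn = s·(H − f)/(H + s − 2f) = 13400 × (66923.2 − 105) / (66923.2 + 13400 − 2 × 105) = 13400 × 66818.2 / 80113.2 ≈ 11176.2 mm.
Far limit Df = s·(H − f)/(H − s) = 13400 × (66923.2 − 105) / (66923.2 − 13400) = 13400 × 66818.2 / 53523.2 ≈ 16728.5 mm.
Depth of field = Df − Dn = 16728.5 − 11176.2 ≈ 5552.3 mm ≈ 5.55 m.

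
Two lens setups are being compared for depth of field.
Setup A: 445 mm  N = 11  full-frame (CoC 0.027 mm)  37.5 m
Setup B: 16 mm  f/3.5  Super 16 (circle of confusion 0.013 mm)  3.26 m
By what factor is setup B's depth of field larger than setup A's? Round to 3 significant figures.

Setup A: H = 445²/(11×0.027) + 445 ≈ 667195.8 mm; DoF = Df − Dn = 39706.7 − 35525.6 ≈ 4181.1 mm.
Setup B: H = 16²/(3.5×0.013) + 16 ≈ 5642.4 mm; DoF = Df − Dn = 7699.0 − 2067.8 ≈ 5631.2 mm.
Ratio = 5631.2 / 4181.1 ≈ 1.35.

1.35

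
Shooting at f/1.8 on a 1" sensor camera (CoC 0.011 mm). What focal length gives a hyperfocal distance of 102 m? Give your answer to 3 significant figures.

From H = f²/(N·c) + f, with f ≪ H: f ≈ √(H·N·c) = √(102000 × 1.8 × 0.011) = √2019.6 ≈ 44.94 mm.
The +f correction barely moves this — solving exactly, f² + N·c·f − N·c·H = 0 ⇒ f = (−N·c + √((N·c)² + 4·N·c·H))/2 = (−0.0198 + √8078.4)/2 ≈ 44.930 mm, so f ≈ 44.9 mm.

44.9 mm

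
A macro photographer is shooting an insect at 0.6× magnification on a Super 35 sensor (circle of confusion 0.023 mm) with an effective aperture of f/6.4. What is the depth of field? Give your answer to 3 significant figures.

0.818 mm

At magnification m, DoF ≈ 2·N_eff·c/m² = 2 × 6.4 × 0.023 / 0.6² = 0.2944 / 0.36 ≈ 0.818 mm.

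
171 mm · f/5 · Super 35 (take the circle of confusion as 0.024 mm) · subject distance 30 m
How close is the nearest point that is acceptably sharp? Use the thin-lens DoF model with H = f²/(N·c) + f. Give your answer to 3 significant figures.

26.7 m

Hyperfocal distance H = f²/(N·c) + f = 171²/(5 × 0.024) + 171 = 29241/0.12 + 171 ≈ 243846.0 mm ≈ 243.8 m.
Near limit Dn = s·(H − f)/(H + s − 2f) = 30000 × (243846.0 − 171) / (243846.0 + 30000 − 2 × 171) = 30000 × 243675.0 / 273504.0 ≈ 26728 mm ≈ 26.7 m.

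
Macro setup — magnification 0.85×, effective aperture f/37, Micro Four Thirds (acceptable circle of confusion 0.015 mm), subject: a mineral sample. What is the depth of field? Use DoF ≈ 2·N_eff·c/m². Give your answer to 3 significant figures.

At magnification m, DoF ≈ 2·N_eff·c/m² = 2 × 37 × 0.015 / 0.85² = 1.11 / 0.7225 ≈ 1.54 mm.

1.54 mm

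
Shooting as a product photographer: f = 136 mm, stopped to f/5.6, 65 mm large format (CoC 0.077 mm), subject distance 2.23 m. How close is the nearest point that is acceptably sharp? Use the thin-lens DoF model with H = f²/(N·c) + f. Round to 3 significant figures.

2.13 m

Hyperfocal distance H = f²/(N·c) + f = 136²/(5.6 × 0.077) + 136 = 18496/0.4312 + 136 ≈ 43030.2 mm ≈ 43.03 m.
Near limit Dn = s·(H − f)/(H + s − 2f) = 2230 × (43030.2 − 136) / (43030.2 + 2230 − 2 × 136) = 2230 × 42894.2 / 44988.2 ≈ 2126.2 mm ≈ 2.13 m.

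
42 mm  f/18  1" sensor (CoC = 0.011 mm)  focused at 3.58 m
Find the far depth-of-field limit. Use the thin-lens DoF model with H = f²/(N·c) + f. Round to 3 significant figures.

5.94 m

Hyperfocal distance H = f²/(N·c) + f = 42²/(18 × 0.011) + 42 = 1764/0.198 + 42 ≈ 8951.1 mm ≈ 8.951 m.
Far limit Df = s·(H − f)/(H − s) = 3580 × (8951.1 − 42) / (8951.1 − 3580) = 3580 × 8909.1 / 5371.1 ≈ 5938.2 mm ≈ 5.94 m.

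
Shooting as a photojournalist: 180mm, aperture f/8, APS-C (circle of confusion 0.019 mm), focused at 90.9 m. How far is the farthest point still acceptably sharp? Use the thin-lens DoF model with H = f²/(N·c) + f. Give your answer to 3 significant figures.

Hyperfocal distance H = f²/(N·c) + f = 180²/(8 × 0.019) + 180 = 32400/0.152 + 180 ≈ 213337.9 mm ≈ 213.3 m.
Far limit Df = s·(H − f)/(H − s) = 90900 × (213337.9 − 180) / (213337.9 − 90900) = 90900 × 213157.9 / 122437.9 ≈ 158252 mm ≈ 158 m.

158 m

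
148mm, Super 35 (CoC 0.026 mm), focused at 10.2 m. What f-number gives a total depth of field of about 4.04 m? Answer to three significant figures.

Write h = H − f = f²/(N·c). The thin-lens limits are Dn = s·h/(h + (s−f)) and Df = s·h/(h − (s−f)), so DoF = Df − Dn = 2·s·(s−f)·h / (h² − (s−f)²).
That is a quadratic in h: DoF·h² − 2·s·(s−f)·h − DoF·(s−f)² = 0 ⇒ h = (s−f)·(s + √(s² + DoF²)) / DoF = 10052 × (10200 + √(10200² + 4040²)) / 4040 = 10052 × (10200 + 10970.9) / 4040 ≈ 52676 mm.
Then N = f²/(c·h) = 148² / (0.026 × 52676) = 21904 / 1369.6 ≈ 16.

f/16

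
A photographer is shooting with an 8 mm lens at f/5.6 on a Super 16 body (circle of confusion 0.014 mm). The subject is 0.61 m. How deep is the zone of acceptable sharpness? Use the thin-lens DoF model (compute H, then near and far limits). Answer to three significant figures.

Hyperfocal distance H = f²/(N·c) + f = 8²/(5.6 × 0.014) + 8 = 64/0.0784 + 8 ≈ 824.3 mm ≈ 0.824 m.
Near limit Dn = s·(H − f)/(H + s − 2f) = 610 × (824.3 − 8) / (824.3 + 610 − 2 × 8) = 610 × 816.3 / 1418.3 ≈ 351.1 mm.
Far limit Df = s·(H − f)/(H − s) = 610 × (824.3 − 8) / (824.3 − 610) = 610 × 816.3 / 214.3 ≈ 2323.4 mm.
Depth of field = Df − Dn = 2323.4 − 351.1 ≈ 1972.3 mm ≈ 1.97 m.

1.97 m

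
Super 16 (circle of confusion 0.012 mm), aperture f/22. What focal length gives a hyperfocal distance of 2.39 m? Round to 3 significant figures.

25.0 mm

From H = f²/(N·c) + f, with f ≪ H: f ≈ √(H·N·c) = √(2390 × 22 × 0.012) = √630.96 ≈ 25.12 mm.
Exact: f² + N·c·f − N·c·H = 0 ⇒ f = (−N·c + √((N·c)² + 4·N·c·H))/2 = (−0.264 + √2523.9)/2 ≈ 24.987 mm ≈ 25.0 mm.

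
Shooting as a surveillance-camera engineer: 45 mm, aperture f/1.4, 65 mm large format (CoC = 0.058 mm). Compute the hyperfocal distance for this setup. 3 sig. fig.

Hyperfocal distance H = f²/(N·c) + f = 45²/(1.4 × 0.058) + 45 = 2025/0.0812 + 45 ≈ 24983.4 mm ≈ 25.0 m.

25.0 m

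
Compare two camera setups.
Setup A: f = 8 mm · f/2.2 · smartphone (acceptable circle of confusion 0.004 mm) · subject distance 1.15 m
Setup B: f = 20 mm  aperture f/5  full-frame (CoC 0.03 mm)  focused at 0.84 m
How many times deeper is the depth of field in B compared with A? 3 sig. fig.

1.54

Setup A: H = 8²/(2.2×0.004) + 8 ≈ 7280.7 mm; DoF = Df − Dn = 1364.22 − 993.93 ≈ 370.29 mm.
Setup B: H = 20²/(5×0.03) + 20 ≈ 2686.7 mm; DoF = Df − Dn = 1213.00 − 642.45 ≈ 570.55 mm.
Ratio = 570.55 / 370.29 ≈ 1.54.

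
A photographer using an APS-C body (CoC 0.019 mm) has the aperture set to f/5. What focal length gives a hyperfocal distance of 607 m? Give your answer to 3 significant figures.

240 mm

From H = f²/(N·c) + f, with f ≪ H: f ≈ √(H·N·c) = √(607000 × 5 × 0.019) = √57665 ≈ 240.1 mm.
The +f correction barely moves this — solving exactly, f² + N·c·f − N·c·H = 0 ⇒ f = (−N·c + √((N·c)² + 4·N·c·H))/2 = (−0.095 + √230660)/2 ≈ 240.09 mm, so f ≈ 240 mm.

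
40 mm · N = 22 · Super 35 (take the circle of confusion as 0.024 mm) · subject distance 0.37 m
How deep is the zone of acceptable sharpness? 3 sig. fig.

81.6 mm

Hyperfocal distance H = f²/(N·c) + f = 40²/(22 × 0.024) + 40 = 1600/0.528 + 40 ≈ 3070.3 mm ≈ 3.070 m.
Near limit Dn = s·(H − f)/(H + s − 2f) = 370 × (3070.3 − 40) / (3070.3 + 370 − 2 × 40) = 370 × 3030.3 / 3360.3 ≈ 333.664 mm.
Far limit Df = s·(H − f)/(H − s) = 370 × (3070.3 − 40) / (3070.3 − 370) = 370 × 3030.3 / 2700.3 ≈ 415.217 mm.
Depth of field = Df − Dn = 415.217 − 333.664 ≈ 81.553 mm.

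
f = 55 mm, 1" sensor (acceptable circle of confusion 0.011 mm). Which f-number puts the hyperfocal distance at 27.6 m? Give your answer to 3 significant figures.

Rearrange H = f²/(N·c) + f for N: N = f² / ((H − f)·c).
N = 55² / ((27600 − 55) × 0.011) = 3025 / 303.0 ≈ 9.98.

f/9.98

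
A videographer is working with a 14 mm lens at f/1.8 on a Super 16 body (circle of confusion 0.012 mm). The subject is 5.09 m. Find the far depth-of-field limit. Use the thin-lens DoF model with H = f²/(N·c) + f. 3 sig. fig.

11.6 m

Hyperfocal distance H = f²/(N·c) + f = 14²/(1.8 × 0.012) + 14 = 196/0.0216 + 14 ≈ 9088.1 mm ≈ 9.088 m.
Far limit Df = s·(H − f)/(H − s) = 5090 × (9088.1 − 14) / (9088.1 − 5090) = 5090 × 9074.1 / 3998.1 ≈ 11552 mm ≈ 11.6 m.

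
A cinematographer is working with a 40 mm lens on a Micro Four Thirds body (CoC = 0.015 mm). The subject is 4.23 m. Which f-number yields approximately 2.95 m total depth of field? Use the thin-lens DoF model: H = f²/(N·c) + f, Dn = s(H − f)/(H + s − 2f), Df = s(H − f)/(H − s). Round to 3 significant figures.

Write h = H − f = f²/(N·c). The thin-lens limits are Dn = s·h/(h + (s−f)) and Df = s·h/(h − (s−f)), so DoF = Df − Dn = 2·s·(s−f)·h / (h² − (s−f)²).
That is a quadratic in h: DoF·h² − 2·s·(s−f)·h − DoF·(s−f)² = 0 ⇒ h = (s−f)·(s + √(s² + DoF²)) / DoF = 4190 × (4230 + √(4230² + 2950²)) / 2950 = 4190 × (4230 + 5157.07) / 2950 ≈ 13333 mm.
Then N = f²/(c·h) = 40² / (0.015 × 13333) = 1600 / 199.99 ≈ 8.

f/8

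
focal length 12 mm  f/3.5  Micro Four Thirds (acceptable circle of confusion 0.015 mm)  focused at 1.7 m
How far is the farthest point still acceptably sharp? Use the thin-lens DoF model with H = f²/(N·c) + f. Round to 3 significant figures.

4.42 m

Hyperfocal distance H = f²/(N·c) + f = 12²/(3.5 × 0.015) + 12 = 144/0.0525 + 12 ≈ 2754.9 mm ≈ 2.755 m.
Far limit Df = s·(H − f)/(H − s) = 1700 × (2754.9 − 12) / (2754.9 − 1700) = 1700 × 2742.9 / 1054.9 ≈ 4420.4 mm ≈ 4.42 m.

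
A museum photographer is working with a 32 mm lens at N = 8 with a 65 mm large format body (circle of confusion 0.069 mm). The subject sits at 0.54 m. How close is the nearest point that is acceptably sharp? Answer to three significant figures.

424 mm

Hyperfocal distance H = f²/(N·c) + f = 32²/(8 × 0.069) + 32 = 1024/0.552 + 32 ≈ 1887.1 mm ≈ 1.887 m.
Near limit Dn = s·(H − f)/(H + s − 2f) = 540 × (1887.1 − 32) / (1887.1 + 540 − 2 × 32) = 540 × 1855.1 / 2363.1 ≈ 423.91 mm.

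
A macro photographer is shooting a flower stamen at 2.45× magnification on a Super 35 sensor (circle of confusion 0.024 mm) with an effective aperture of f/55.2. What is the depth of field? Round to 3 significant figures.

At magnification m, DoF ≈ 2·N_eff·c/m² = 2 × 55.2 × 0.024 / 2.45² = 2.65 / 6.003 ≈ 0.441 mm.

0.441 mm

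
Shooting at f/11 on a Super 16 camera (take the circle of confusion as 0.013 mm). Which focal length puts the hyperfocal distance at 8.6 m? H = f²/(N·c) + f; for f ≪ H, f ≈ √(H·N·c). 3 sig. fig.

From H = f²/(N·c) + f, with f ≪ H: f ≈ √(H·N·c) = √(8600 × 11 × 0.013) = √1229.8 ≈ 35.07 mm.
Exact: f² + N·c·f − N·c·H = 0 ⇒ f = (−N·c + √((N·c)² + 4·N·c·H))/2 = (−0.143 + √4919.2)/2 ≈ 34.997 mm ≈ 35.0 mm.

35.0 mm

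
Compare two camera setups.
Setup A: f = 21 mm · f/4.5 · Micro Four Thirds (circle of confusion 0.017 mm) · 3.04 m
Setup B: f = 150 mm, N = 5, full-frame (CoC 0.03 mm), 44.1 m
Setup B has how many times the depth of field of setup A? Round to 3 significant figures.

6.44

Setup A: H = 21²/(4.5×0.017) + 21 ≈ 5785.7 mm; DoF = Df − Dn = 6382.6 − 1995.1 ≈ 4387.5 mm.
Setup B: H = 150²/(5×0.03) + 150 ≈ 150150.0 mm; DoF = Df − Dn = 62376 − 34107 ≈ 28269 mm.
Ratio = 28269 / 4387.5 ≈ 6.44.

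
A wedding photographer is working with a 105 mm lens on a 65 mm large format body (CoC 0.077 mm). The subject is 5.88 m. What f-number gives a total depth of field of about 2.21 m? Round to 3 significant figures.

Write h = H − f = f²/(N·c). The thin-lens limits are Dn = s·h/(h + (s−f)) and Df = s·h/(h − (s−f)), so DoF = Df − Dn = 2·s·(s−f)·h / (h² − (s−f)²).
That is a quadratic in h: DoF·h² − 2·s·(s−f)·h − DoF·(s−f)² = 0 ⇒ h = (s−f)·(s + √(s² + DoF²)) / DoF = 5775 × (5880 + √(5880² + 2210²)) / 2210 = 5775 × (5880 + 6281.60) / 2210 ≈ 31780 mm.
Then N = f²/(c·h) = 105² / (0.077 × 31780) = 11025 / 2447.0 ≈ 4.51.

f/4.51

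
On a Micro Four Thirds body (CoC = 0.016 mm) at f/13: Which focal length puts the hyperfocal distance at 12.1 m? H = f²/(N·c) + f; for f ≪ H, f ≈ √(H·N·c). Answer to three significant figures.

From H = f²/(N·c) + f, with f ≪ H: f ≈ √(H·N·c) = √(12100 × 13 × 0.016) = √2516.8 ≈ 50.17 mm.
Exact: f² + N·c·f − N·c·H = 0 ⇒ f = (−N·c + √((N·c)² + 4·N·c·H))/2 = (−0.208 + √10067)/2 ≈ 50.064 mm ≈ 50.1 mm.

50.1 mm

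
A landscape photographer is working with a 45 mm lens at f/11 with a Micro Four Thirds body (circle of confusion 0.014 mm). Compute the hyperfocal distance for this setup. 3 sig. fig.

Hyperfocal distance H = f²/(N·c) + f = 45²/(11 × 0.014) + 45 = 2025/0.154 + 45 ≈ 13194.4 mm ≈ 13.2 m.

13.2 m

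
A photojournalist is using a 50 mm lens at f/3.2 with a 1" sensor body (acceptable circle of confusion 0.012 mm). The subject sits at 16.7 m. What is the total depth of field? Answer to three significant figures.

9.14 m

Hyperfocal distance H = f²/(N·c) + f = 50²/(3.2 × 0.012) + 50 = 2500/0.0384 + 50 ≈ 65154.2 mm ≈ 65.15 m.
Near limit Dn = s·(H − f)/(H + s − 2f) = 16700 × (65154.2 − 50) / (65154.2 + 16700 − 2 × 50) = 16700 × 65104.2 / 81754.2 ≈ 13298.9 mm.
Far limit Df = s·(H − f)/(H − s) = 16700 × (65154.2 − 50) / (65154.2 − 16700) = 16700 × 65104.2 / 48454.2 ≈ 22438.5 mm.
Depth of field = Df − Dn = 22438.5 − 13298.9 ≈ 9139.6 mm ≈ 9.14 m.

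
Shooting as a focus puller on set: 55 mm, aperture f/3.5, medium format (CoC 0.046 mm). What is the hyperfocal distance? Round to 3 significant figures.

Hyperfocal distance H = f²/(N·c) + f = 55²/(3.5 × 0.046) + 55 = 3025/0.161 + 55 ≈ 18843.8 mm ≈ 18.8 m.

18.8 m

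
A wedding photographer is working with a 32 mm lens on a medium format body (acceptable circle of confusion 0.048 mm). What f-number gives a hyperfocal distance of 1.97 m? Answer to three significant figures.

Rearrange H = f²/(N·c) + f for N: N = f² / ((H − f)·c).
N = 32² / ((1970 − 32) × 0.048) = 1024 / 93.02 ≈ 11.

f/11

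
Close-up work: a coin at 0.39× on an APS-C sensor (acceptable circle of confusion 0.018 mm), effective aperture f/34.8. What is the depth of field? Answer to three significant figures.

At magnification m, DoF ≈ 2·N_eff·c/m² = 2 × 34.8 × 0.018 / 0.39² = 1.253 / 0.1521 ≈ 8.24 mm.

8.24 mm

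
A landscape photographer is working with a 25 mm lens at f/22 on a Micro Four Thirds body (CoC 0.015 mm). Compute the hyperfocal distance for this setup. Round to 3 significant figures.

Hyperfocal distance H = f²/(N·c) + f = 25²/(22 × 0.015) + 25 = 625/0.33 + 25 ≈ 1918.9 mm ≈ 1.92 m.

1.92 m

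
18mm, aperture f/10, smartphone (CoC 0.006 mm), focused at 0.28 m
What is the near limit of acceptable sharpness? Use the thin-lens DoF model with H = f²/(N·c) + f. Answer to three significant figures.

267 mm

Hyperfocal distance H = f²/(N·c) + f = 18²/(10 × 0.006) + 18 = 324/0.06 + 18 ≈ 5418.0 mm ≈ 5.418 m.
Near limit Dn = s·(H − f)/(H + s − 2f) = 280 × (5418.0 − 18) / (5418.0 + 280 − 2 × 18) = 280 × 5400.0 / 5662.0 ≈ 267.04 mm.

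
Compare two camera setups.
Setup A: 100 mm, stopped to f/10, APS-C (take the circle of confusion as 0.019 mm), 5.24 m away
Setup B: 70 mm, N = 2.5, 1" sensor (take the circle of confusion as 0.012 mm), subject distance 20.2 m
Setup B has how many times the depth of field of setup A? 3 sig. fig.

Setup A: H = 100²/(10×0.019) + 100 ≈ 52731.6 mm; DoF = Df − Dn = 5807.1 − 4773.8 ≈ 1033.3 mm.
Setup B: H = 70²/(2.5×0.012) + 70 ≈ 163403.3 mm; DoF = Df − Dn = 23039.5 − 17983.6 ≈ 5055.9 mm.
Ratio = 5055.9 / 1033.3 ≈ 4.89.

4.89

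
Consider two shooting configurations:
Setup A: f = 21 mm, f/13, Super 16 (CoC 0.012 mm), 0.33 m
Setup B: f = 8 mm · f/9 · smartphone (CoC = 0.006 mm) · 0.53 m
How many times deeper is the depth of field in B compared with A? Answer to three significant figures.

Setup A: H = 21²/(13×0.012) + 21 ≈ 2847.9 mm; DoF = Df − Dn = 370.498 − 297.483 ≈ 73.015 mm.
Setup B: H = 8²/(9×0.006) + 8 ≈ 1193.2 mm; DoF = Df − Dn = 947.17 − 367.94 ≈ 579.23 mm.
Ratio = 579.23 / 73.015 ≈ 7.93.

7.93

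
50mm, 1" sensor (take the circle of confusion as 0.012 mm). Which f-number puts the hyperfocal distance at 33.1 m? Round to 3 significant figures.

f/6.30

Rearrange H = f²/(N·c) + f for N: N = f² / ((H − f)·c).
N = 50² / ((33100 − 50) × 0.012) = 2500 / 396.6 ≈ 6.30.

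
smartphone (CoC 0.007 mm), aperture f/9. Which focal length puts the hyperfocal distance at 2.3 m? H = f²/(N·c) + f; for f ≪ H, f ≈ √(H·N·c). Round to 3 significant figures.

From H = f²/(N·c) + f, with f ≪ H: f ≈ √(H·N·c) = √(2300 × 9 × 0.007) = √144.90 ≈ 12.04 mm.
The +f correction barely moves this — solving exactly, f² + N·c·f − N·c·H = 0 ⇒ f = (−N·c + √((N·c)² + 4·N·c·H))/2 = (−0.063 + √579.60)/2 ≈ 12.006 mm, so f ≈ 12.0 mm.

12.0 mm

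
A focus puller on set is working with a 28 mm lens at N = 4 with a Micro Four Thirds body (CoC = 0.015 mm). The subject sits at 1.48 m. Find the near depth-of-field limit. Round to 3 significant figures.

1.33 m

Hyperfocal distance H = f²/(N·c) + f = 28²/(4 × 0.015) + 28 = 784/0.06 + 28 ≈ 13094.7 mm ≈ 13.09 m.
Near limit Dn = s·(H − f)/(H + s − 2f) = 1480 × (13094.7 − 28) / (13094.7 + 1480 − 2 × 28) = 1480 × 13066.7 / 14518.7 ≈ 1332.0 mm ≈ 1.33 m.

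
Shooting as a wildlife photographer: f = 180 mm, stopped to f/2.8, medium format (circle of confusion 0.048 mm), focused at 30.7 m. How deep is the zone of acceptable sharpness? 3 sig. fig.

7.90 m

Hyperfocal distance H = f²/(N·c) + f = 180²/(2.8 × 0.048) + 180 = 32400/0.1344 + 180 ≈ 241251.4 mm ≈ 241.3 m.
Near limit Dn = s·(H − f)/(H + s − 2f) = 30700 × (241251.4 − 180) / (241251.4 + 30700 − 2 × 180) = 30700 × 241071.4 / 271591.4 ≈ 27250.1 mm.
Far limit Df = s·(H − f)/(H − s) = 30700 × (241251.4 − 180) / (241251.4 − 30700) = 30700 × 241071.4 / 210551.4 ≈ 35150.0 mm.
Depth of field = Df − Dn = 35150.0 − 27250.1 ≈ 7899.9 mm ≈ 7.90 m.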